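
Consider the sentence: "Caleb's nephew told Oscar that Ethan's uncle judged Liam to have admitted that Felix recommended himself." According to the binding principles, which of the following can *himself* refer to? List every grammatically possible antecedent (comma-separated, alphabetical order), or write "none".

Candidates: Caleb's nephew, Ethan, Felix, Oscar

Felix

*himself* is a reflexive; Principle A requires it to be bound within its binding domain — the clause headed by 'recommended'.
— Caleb's nephew: subject of the matrix clause; c-commands the reflexive but lies outside its binding domain — cannot bind it (Principle A).
— Ethan: possessor inside the subject DP of the clause headed by 'judged'; does not c-command the reflexive — cannot bind it (Principle A).
— Felix: subject of the clause headed by 'recommended'; c-commands the reflexive within its binding domain — allowed (Principle A).
— Oscar: object of the matrix clause; c-commands the reflexive but lies outside its binding domain — cannot bind it (Principle A).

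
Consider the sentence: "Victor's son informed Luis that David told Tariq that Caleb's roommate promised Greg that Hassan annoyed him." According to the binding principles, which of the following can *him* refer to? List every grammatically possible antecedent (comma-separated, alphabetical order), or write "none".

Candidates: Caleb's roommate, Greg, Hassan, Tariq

*him* is a pronoun; Principle B requires it to be free in its binding domain — the clause headed by 'annoyed'.
— Caleb's roommate: subject of the clause headed by 'promised'; c-commands the pronoun but lies outside its binding domain — allowed.
— Greg: object of the clause headed by 'promised'; c-commands the pronoun but lies outside its binding domain — allowed.
— Hassan: subject of the clause headed by 'annoyed'; c-commands the pronoun within its binding domain — blocked (Principle B).
— Tariq: object of the clause headed by 'told'; c-commands the pronoun but lies outside its binding domain — allowed.

Caleb's roommate, Greg, Tariq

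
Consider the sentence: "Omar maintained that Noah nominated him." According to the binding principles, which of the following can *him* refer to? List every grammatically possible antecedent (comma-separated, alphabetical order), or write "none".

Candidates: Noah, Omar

*him* is a pronoun; Principle B requires it to be free in its binding domain — the clause headed by 'nominated'.
— Noah: subject of the clause headed by 'nominated'; c-commands the pronoun within its binding domain — blocked (Principle B).
— Omar: subject of the matrix clause; c-commands the pronoun but lies outside its binding domain — allowed.

Omar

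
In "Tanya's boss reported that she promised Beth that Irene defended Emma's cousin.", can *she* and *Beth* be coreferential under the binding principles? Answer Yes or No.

*Beth* is an R-expression; Principle C requires it to be free (not bound by any c-commanding expression).
— she: subject of the clause headed by 'promised'; the pronoun c-commands the R-expression — coreference blocked (Principle C).

No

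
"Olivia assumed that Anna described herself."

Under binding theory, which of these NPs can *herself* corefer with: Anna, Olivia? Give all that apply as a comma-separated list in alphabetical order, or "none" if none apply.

Anna

*herself* is a reflexive; Principle A requires it to be bound within its binding domain — the clause headed by 'described'.
— Anna: subject of the clause headed by 'described'; c-commands the reflexive within its binding domain — allowed (Principle A).
— Olivia: subject of the matrix clause; c-commands the reflexive but lies outside its binding domain — cannot bind it (Principle A).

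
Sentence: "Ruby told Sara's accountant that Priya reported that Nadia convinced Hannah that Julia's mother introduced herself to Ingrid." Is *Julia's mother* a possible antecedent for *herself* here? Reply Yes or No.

*herself* is a reflexive; Principle A requires it to be bound within its binding domain — the clause headed by 'introduced'.
— Julia's mother: subject of the clause headed by 'introduced'; c-commands the reflexive within its binding domain — allowed (Principle A).

Yes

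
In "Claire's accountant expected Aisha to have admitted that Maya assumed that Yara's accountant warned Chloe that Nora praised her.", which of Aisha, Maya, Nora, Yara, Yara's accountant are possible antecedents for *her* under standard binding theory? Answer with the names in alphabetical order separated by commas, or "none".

Aisha, Maya, Yara, Yara's accountant

*her* is a pronoun; Principle B requires it to be free in its binding domain — the clause headed by 'praised'.
— Aisha: subject of the clause headed by 'admitted'; c-commands the pronoun but lies outside its binding domain — allowed.
— Maya: subject of the clause headed by 'assumed'; c-commands the pronoun but lies outside its binding domain — allowed.
— Nora: subject of the clause headed by 'praised'; c-commands the pronoun within its binding domain — blocked (Principle B).
— Yara: possessor inside the subject DP of the clause headed by 'warned'; does not c-command the pronoun — Principle B does not apply; allowed.
— Yara's accountant: subject of the clause headed by 'warned'; c-commands the pronoun but lies outside its binding domain — allowed.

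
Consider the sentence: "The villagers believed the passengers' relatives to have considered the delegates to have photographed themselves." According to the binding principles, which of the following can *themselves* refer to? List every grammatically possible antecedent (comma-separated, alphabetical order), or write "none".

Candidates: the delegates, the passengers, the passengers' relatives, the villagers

*themselves* is a reflexive; Principle A requires it to be bound within its binding domain — the clause headed by 'photographed'.
— the delegates: subject of the clause headed by 'photographed'; c-commands the reflexive within its binding domain — allowed (Principle A).
— the passengers: possessor inside the subject DP of the clause headed by 'considered'; does not c-command the reflexive — cannot bind it (Principle A).
— the passengers' relatives: subject of the clause headed by 'considered'; c-commands the reflexive but lies outside its binding domain — cannot bind it (Principle A).
— the villagers: subject of the matrix clause; c-commands the reflexive but lies outside its binding domain — cannot bind it (Principle A).

the delegates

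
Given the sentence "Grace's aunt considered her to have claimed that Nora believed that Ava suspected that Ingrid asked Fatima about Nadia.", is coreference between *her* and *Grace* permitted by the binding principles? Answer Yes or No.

*her* is a pronoun; Principle B requires it to be free in its binding domain — the matrix clause.
— Grace: possessor inside the subject DP of the matrix clause; does not c-command the pronoun — Principle B does not apply; allowed.

Yes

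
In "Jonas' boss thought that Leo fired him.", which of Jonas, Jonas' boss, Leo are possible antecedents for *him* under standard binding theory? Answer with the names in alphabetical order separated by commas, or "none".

Jonas, Jonas' boss

*him* is a pronoun; Principle B requires it to be free in its binding domain — the clause headed by 'fired'.
— Jonas: possessor inside the subject DP of the matrix clause; does not c-command the pronoun — Principle B does not apply; allowed.
— Jonas' boss: subject of the matrix clause; c-commands the pronoun but lies outside its binding domain — allowed.
— Leo: subject of the clause headed by 'fired'; c-commands the pronoun within its binding domain — blocked (Principle B).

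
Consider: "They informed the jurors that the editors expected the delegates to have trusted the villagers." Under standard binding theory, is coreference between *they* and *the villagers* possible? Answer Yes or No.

*the villagers* is an R-expression; Principle C requires it to be free (not bound by any c-commanding expression).
— they: subject of the matrix clause; the pronoun c-commands the R-expression — coreference blocked (Principle C).

No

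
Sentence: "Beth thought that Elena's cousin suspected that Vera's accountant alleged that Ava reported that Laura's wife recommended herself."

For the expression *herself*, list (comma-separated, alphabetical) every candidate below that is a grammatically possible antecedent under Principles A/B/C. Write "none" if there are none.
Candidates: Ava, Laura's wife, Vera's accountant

*herself* is a reflexive; Principle A requires it to be bound within its binding domain — the clause headed by 'recommended'.
— Ava: subject of the clause headed by 'reported'; c-commands the reflexive but lies outside its binding domain — cannot bind it (Principle A).
— Laura's wife: subject of the clause headed by 'recommended'; c-commands the reflexive within its binding domain — allowed (Principle A).
— Vera's accountant: subject of the clause headed by 'alleged'; c-commands the reflexive but lies outside its binding domain — cannot bind it (Principle A).

Laura's wife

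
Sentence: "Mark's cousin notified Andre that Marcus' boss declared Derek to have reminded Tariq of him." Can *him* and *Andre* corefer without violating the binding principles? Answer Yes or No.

*Andre* is an R-expression; Principle C requires it to be free (not bound by any c-commanding expression).
— him: second object of the clause headed by 'reminded'; the pronoun does not c-command the R-expression — coreference allowed.

Yes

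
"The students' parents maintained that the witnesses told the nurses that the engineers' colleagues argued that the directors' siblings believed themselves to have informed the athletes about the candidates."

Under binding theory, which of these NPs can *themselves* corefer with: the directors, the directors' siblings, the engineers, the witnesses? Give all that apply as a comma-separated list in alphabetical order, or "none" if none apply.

the directors' siblings

*themselves* is a reflexive; Principle A requires it to be bound within its binding domain — the clause headed by 'believed'.
— the directors: possessor inside the subject DP of the clause headed by 'believed'; does not c-command the reflexive — cannot bind it (Principle A).
— the directors' siblings: subject of the clause headed by 'believed'; c-commands the reflexive within its binding domain — allowed (Principle A).
— the engineers: possessor inside the subject DP of the clause headed by 'argued'; does not c-command the reflexive — cannot bind it (Principle A).
— the witnesses: subject of the clause headed by 'told'; c-commands the reflexive but lies outside its binding domain — cannot bind it (Principle A).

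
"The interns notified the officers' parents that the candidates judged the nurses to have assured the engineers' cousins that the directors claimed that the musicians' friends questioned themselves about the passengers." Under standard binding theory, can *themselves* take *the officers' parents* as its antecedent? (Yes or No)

*themselves* is a reflexive; Principle A requires it to be bound within its binding domain — the clause headed by 'questioned'.
— the officers' parents: object of the matrix clause; c-commands the reflexive but lies outside its binding domain — cannot bind it (Principle A).

No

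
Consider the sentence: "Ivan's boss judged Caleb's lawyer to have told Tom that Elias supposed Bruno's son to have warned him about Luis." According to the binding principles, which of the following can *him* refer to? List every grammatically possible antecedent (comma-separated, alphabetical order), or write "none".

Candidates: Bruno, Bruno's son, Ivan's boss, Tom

Bruno, Ivan's boss, Tom

*him* is a pronoun; Principle B requires it to be free in its binding domain — the clause headed by 'warned'.
— Bruno: possessor inside the subject DP of the clause headed by 'warned'; does not c-command the pronoun — Principle B does not apply; allowed.
— Bruno's son: subject of the clause headed by 'warned'; c-commands the pronoun within its binding domain — blocked (Principle B).
— Ivan's boss: subject of the matrix clause; c-commands the pronoun but lies outside its binding domain — allowed.
— Tom: object of the clause headed by 'told'; c-commands the pronoun but lies outside its binding domain — allowed.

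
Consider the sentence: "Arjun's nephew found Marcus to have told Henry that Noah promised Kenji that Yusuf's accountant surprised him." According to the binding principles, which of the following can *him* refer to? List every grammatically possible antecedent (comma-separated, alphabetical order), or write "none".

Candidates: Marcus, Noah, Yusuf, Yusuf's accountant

*him* is a pronoun; Principle B requires it to be free in its binding domain — the clause headed by 'surprised'.
— Marcus: subject of the clause headed by 'told'; c-commands the pronoun but lies outside its binding domain — allowed.
— Noah: subject of the clause headed by 'promised'; c-commands the pronoun but lies outside its binding domain — allowed.
— Yusuf: possessor inside the subject DP of the clause headed by 'surprised'; does not c-command the pronoun — Principle B does not apply; allowed.
— Yusuf's accountant: subject of the clause headed by 'surprised'; c-commands the pronoun within its binding domain — blocked (Principle B).

Marcus, Noah, Yusuf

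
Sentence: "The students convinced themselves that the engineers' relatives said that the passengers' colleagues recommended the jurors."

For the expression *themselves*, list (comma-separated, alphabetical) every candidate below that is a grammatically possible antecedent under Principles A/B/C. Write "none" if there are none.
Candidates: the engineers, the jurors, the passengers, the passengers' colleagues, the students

the students

*themselves* is a reflexive; Principle A requires it to be bound within its binding domain — the matrix clause.
— the engineers: possessor inside the subject DP of the clause headed by 'said'; does not c-command the reflexive — cannot bind it (Principle A).
— the jurors: object of the clause headed by 'recommended'; does not c-command the reflexive — cannot bind it (Principle A).
— the passengers: possessor inside the subject DP of the clause headed by 'recommended'; does not c-command the reflexive — cannot bind it (Principle A).
— the passengers' colleagues: subject of the clause headed by 'recommended'; does not c-command the reflexive — cannot bind it (Principle A).
— the students: subject of the matrix clause; c-commands the reflexive within its binding domain — allowed (Principle A).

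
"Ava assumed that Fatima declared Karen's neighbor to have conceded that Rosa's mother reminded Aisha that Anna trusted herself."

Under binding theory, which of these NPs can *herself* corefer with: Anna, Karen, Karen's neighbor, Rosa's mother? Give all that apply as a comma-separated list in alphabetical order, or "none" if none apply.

*herself* is a reflexive; Principle A requires it to be bound within its binding domain — the clause headed by 'trusted'.
— Anna: subject of the clause headed by 'trusted'; c-commands the reflexive within its binding domain — allowed (Principle A).
— Karen: possessor inside the subject DP of the clause headed by 'conceded'; does not c-command the reflexive — cannot bind it (Principle A).
— Karen's neighbor: subject of the clause headed by 'conceded'; c-commands the reflexive but lies outside its binding domain — cannot bind it (Principle A).
— Rosa's mother: subject of the clause headed by 'reminded'; c-commands the reflexive but lies outside its binding domain — cannot bind it (Principle A).

Anna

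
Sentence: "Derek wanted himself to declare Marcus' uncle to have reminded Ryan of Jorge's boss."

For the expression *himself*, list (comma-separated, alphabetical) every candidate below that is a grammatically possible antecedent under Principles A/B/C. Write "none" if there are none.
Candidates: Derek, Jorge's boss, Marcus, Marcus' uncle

Derek

*himself* is a reflexive; Principle A requires it to be bound within its binding domain — the matrix clause.
— Derek: subject of the matrix clause; c-commands the reflexive within its binding domain — allowed (Principle A).
— Jorge's boss: second object of the clause headed by 'reminded'; does not c-command the reflexive — cannot bind it (Principle A).
— Marcus: possessor inside the subject DP of the clause headed by 'reminded'; does not c-command the reflexive — cannot bind it (Principle A).
— Marcus' uncle: subject of the clause headed by 'reminded'; does not c-command the reflexive — cannot bind it (Principle A).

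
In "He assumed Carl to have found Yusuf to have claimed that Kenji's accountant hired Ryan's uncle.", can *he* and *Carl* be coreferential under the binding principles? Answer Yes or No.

No

*Carl* is an R-expression; Principle C requires it to be free (not bound by any c-commanding expression).
— he: subject of the matrix clause; the pronoun c-commands the R-expression — coreference blocked (Principle C).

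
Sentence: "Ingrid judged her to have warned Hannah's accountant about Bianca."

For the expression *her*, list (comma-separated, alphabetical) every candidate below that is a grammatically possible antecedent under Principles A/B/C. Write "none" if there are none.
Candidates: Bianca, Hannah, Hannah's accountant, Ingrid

*her* is a pronoun; Principle B requires it to be free in its binding domain — the matrix clause.
— Bianca: second object of the clause headed by 'warned'; is c-commanded by the pronoun; coreference would bind this R-expression — blocked (Principle C).
— Hannah: possessor inside the object DP of the clause headed by 'warned'; is c-commanded by the pronoun; coreference would bind this R-expression — blocked (Principle C).
— Hannah's accountant: object of the clause headed by 'warned'; is c-commanded by the pronoun; coreference would bind this R-expression — blocked (Principle C).
— Ingrid: subject of the matrix clause; c-commands the pronoun within its binding domain — blocked (Principle B).

none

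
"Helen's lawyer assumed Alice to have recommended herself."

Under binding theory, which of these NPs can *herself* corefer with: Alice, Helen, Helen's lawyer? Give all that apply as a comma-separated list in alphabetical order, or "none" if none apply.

Alice

*herself* is a reflexive; Principle A requires it to be bound within its binding domain — the clause headed by 'recommended'.
— Alice: subject of the clause headed by 'recommended'; c-commands the reflexive within its binding domain — allowed (Principle A).
— Helen: possessor inside the subject DP of the matrix clause; does not c-command the reflexive — cannot bind it (Principle A).
— Helen's lawyer: subject of the matrix clause; c-commands the reflexive but lies outside its binding domain — cannot bind it (Principle A).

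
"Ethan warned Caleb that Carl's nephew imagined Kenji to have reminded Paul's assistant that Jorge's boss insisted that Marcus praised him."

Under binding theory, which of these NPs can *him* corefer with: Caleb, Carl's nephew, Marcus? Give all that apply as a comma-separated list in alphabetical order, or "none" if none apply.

*him* is a pronoun; Principle B requires it to be free in its binding domain — the clause headed by 'praised'.
— Caleb: object of the matrix clause; c-commands the pronoun but lies outside its binding domain — allowed.
— Carl's nephew: subject of the clause headed by 'imagined'; c-commands the pronoun but lies outside its binding domain — allowed.
— Marcus: subject of the clause headed by 'praised'; c-commands the pronoun within its binding domain — blocked (Principle B).

Caleb, Carl's nephew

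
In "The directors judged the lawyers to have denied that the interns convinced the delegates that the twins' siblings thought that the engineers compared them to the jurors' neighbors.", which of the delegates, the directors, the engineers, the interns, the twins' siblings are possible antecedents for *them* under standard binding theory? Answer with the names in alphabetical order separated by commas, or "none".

the delegates, the directors, the interns, the twins' siblings

*them* is a pronoun; Principle B requires it to be free in its binding domain — the clause headed by 'compared'.
— the delegates: object of the clause headed by 'convinced'; c-commands the pronoun but lies outside its binding domain — allowed.
— the directors: subject of the matrix clause; c-commands the pronoun but lies outside its binding domain — allowed.
— the engineers: subject of the clause headed by 'compared'; c-commands the pronoun within its binding domain — blocked (Principle B).
— the interns: subject of the clause headed by 'convinced'; c-commands the pronoun but lies outside its binding domain — allowed.
— the twins' siblings: subject of the clause headed by 'thought'; c-commands the pronoun but lies outside its binding domain — allowed.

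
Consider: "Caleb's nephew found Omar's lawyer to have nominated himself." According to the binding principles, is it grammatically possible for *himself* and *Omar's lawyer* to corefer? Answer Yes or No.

Yes

*himself* is a reflexive; Principle A requires it to be bound within its binding domain — the clause headed by 'nominated'.
— Omar's lawyer: subject of the clause headed by 'nominated'; c-commands the reflexive within its binding domain — allowed (Principle A).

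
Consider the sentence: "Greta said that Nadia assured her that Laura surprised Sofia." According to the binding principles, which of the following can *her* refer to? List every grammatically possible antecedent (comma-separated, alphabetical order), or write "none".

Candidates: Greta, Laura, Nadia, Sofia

Greta

*her* is a pronoun; Principle B requires it to be free in its binding domain — the clause headed by 'assured'.
— Greta: subject of the matrix clause; c-commands the pronoun but lies outside its binding domain — allowed.
— Laura: subject of the clause headed by 'surprised'; is c-commanded by the pronoun; coreference would bind this R-expression — blocked (Principle C).
— Nadia: subject of the clause headed by 'assured'; c-commands the pronoun within its binding domain — blocked (Principle B).
— Sofia: object of the clause headed by 'surprised'; is c-commanded by the pronoun; coreference would bind this R-expression — blocked (Principle C).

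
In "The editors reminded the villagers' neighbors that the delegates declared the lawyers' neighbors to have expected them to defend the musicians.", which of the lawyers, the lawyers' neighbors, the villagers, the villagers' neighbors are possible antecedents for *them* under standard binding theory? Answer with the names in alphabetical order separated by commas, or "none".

*them* is a pronoun; Principle B requires it to be free in its binding domain — the clause headed by 'expected'.
— the lawyers: possessor inside the subject DP of the clause headed by 'expected'; does not c-command the pronoun — Principle B does not apply; allowed.
— the lawyers' neighbors: subject of the clause headed by 'expected'; c-commands the pronoun within its binding domain — blocked (Principle B).
— the villagers: possessor inside the object DP of the matrix clause; does not c-command the pronoun — Principle B does not apply; allowed.
— the villagers' neighbors: object of the matrix clause; c-commands the pronoun but lies outside its binding domain — allowed.

the lawyers, the villagers, the villagers' neighbors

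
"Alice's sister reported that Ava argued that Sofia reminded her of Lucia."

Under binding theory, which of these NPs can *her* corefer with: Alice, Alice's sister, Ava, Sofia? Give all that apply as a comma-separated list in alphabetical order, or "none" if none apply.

Alice, Alice's sister, Ava

*her* is a pronoun; Principle B requires it to be free in its binding domain — the clause headed by 'reminded'.
— Alice: possessor inside the subject DP of the matrix clause; does not c-command the pronoun — Principle B does not apply; allowed.
— Alice's sister: subject of the matrix clause; c-commands the pronoun but lies outside its binding domain — allowed.
— Ava: subject of the clause headed by 'argued'; c-commands the pronoun but lies outside its binding domain — allowed.
— Sofia: subject of the clause headed by 'reminded'; c-commands the pronoun within its binding domain — blocked (Principle B).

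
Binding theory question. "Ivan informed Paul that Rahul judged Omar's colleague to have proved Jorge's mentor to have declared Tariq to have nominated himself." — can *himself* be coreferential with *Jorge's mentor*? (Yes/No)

*himself* is a reflexive; Principle A requires it to be bound within its binding domain — the clause headed by 'nominated'.
— Jorge's mentor: subject of the clause headed by 'declared'; c-commands the reflexive but lies outside its binding domain — cannot bind it (Principle A).

No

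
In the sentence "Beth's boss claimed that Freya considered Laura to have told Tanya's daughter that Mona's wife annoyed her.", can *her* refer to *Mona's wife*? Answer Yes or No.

No

*her* is a pronoun; Principle B requires it to be free in its binding domain — the clause headed by 'annoyed'.
— Mona's wife: subject of the clause headed by 'annoyed'; c-commands the pronoun within its binding domain — blocked (Principle B).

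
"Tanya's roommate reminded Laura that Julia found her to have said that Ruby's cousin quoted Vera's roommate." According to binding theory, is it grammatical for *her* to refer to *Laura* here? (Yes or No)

*Laura* is an R-expression; Principle C requires it to be free (not bound by any c-commanding expression).
— her: subject of the clause headed by 'said'; the pronoun does not c-command the R-expression — coreference allowed.

Yes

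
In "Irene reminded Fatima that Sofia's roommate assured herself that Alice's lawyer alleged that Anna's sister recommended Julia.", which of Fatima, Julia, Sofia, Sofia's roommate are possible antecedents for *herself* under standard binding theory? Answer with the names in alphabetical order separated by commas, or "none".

Sofia's roommate

*herself* is a reflexive; Principle A requires it to be bound within its binding domain — the clause headed by 'assured'.
— Fatima: object of the matrix clause; c-commands the reflexive but lies outside its binding domain — cannot bind it (Principle A).
— Julia: object of the clause headed by 'recommended'; does not c-command the reflexive — cannot bind it (Principle A).
— Sofia: possessor inside the subject DP of the clause headed by 'assured'; does not c-command the reflexive — cannot bind it (Principle A).
— Sofia's roommate: subject of the clause headed by 'assured'; c-commands the reflexive within its binding domain — allowed (Principle A).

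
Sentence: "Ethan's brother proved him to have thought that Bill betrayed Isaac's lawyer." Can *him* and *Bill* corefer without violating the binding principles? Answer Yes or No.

No

*Bill* is an R-expression; Principle C requires it to be free (not bound by any c-commanding expression).
— him: subject of the clause headed by 'thought'; the pronoun c-commands the R-expression — coreference blocked (Principle C).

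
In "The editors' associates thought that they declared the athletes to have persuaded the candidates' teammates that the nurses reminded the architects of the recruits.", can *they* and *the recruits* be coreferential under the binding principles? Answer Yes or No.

*the recruits* is an R-expression; Principle C requires it to be free (not bound by any c-commanding expression).
— they: subject of the clause headed by 'declared'; the pronoun c-commands the R-expression — coreference blocked (Principle C).

No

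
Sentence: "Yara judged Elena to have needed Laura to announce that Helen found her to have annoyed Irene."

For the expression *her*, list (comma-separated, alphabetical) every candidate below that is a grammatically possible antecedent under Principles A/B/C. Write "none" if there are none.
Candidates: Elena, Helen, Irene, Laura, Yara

*her* is a pronoun; Principle B requires it to be free in its binding domain — the clause headed by 'found'.
— Elena: subject of the clause headed by 'needed'; c-commands the pronoun but lies outside its binding domain — allowed.
— Helen: subject of the clause headed by 'found'; c-commands the pronoun within its binding domain — blocked (Principle B).
— Irene: object of the clause headed by 'annoyed'; is c-commanded by the pronoun; coreference would bind this R-expression — blocked (Principle C).
— Laura: subject of the clause headed by 'announce'; c-commands the pronoun but lies outside its binding domain — allowed.
— Yara: subject of the matrix clause; c-commands the pronoun but lies outside its binding domain — allowed.

Elena, Laura, Yara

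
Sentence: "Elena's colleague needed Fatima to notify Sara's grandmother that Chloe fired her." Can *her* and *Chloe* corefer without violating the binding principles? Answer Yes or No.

*Chloe* is an R-expression; Principle C requires it to be free (not bound by any c-commanding expression).
— her: object of the clause headed by 'fired'; the R-expression locally c-commands the pronoun — coreference blocked (Principle B on the pronoun).

No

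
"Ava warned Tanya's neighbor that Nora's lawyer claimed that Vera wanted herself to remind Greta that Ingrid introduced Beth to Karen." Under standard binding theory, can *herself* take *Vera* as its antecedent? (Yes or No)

Yes

*herself* is a reflexive; Principle A requires it to be bound within its binding domain — the clause headed by 'wanted'.
— Vera: subject of the clause headed by 'wanted'; c-commands the reflexive within its binding domain — allowed (Principle A).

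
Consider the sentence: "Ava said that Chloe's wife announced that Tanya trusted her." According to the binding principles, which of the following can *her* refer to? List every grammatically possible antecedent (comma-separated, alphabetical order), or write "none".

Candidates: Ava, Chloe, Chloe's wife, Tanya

Ava, Chloe, Chloe's wife

*her* is a pronoun; Principle B requires it to be free in its binding domain — the clause headed by 'trusted'.
— Ava: subject of the matrix clause; c-commands the pronoun but lies outside its binding domain — allowed.
— Chloe: possessor inside the subject DP of the clause headed by 'announced'; does not c-command the pronoun — Principle B does not apply; allowed.
— Chloe's wife: subject of the clause headed by 'announced'; c-commands the pronoun but lies outside its binding domain — allowed.
— Tanya: subject of the clause headed by 'trusted'; c-commands the pronoun within its binding domain — blocked (Principle B).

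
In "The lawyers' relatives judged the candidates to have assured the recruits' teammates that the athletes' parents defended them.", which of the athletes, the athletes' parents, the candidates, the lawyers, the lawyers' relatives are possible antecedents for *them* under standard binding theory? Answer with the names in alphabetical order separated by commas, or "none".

*them* is a pronoun; Principle B requires it to be free in its binding domain — the clause headed by 'defended'.
— the athletes: possessor inside the subject DP of the clause headed by 'defended'; does not c-command the pronoun — Principle B does not apply; allowed.
— the athletes' parents: subject of the clause headed by 'defended'; c-commands the pronoun within its binding domain — blocked (Principle B).
— the candidates: subject of the clause headed by 'assured'; c-commands the pronoun but lies outside its binding domain — allowed.
— the lawyers: possessor inside the subject DP of the matrix clause; does not c-command the pronoun — Principle B does not apply; allowed.
— the lawyers' relatives: subject of the matrix clause; c-commands the pronoun but lies outside its binding domain — allowed.

the athletes, the candidates, the lawyers, the lawyers' relatives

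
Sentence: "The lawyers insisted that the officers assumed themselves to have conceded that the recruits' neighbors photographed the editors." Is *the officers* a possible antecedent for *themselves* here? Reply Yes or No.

*themselves* is a reflexive; Principle A requires it to be bound within its binding domain — the clause headed by 'assumed'.
— the officers: subject of the clause headed by 'assumed'; c-commands the reflexive within its binding domain — allowed (Principle A).

Yes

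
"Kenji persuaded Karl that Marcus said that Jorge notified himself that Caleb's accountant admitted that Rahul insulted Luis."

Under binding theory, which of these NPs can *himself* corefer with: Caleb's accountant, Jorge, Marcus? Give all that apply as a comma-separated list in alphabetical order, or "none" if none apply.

Jorge

*himself* is a reflexive; Principle A requires it to be bound within its binding domain — the clause headed by 'notified'.
— Caleb's accountant: subject of the clause headed by 'admitted'; does not c-command the reflexive — cannot bind it (Principle A).
— Jorge: subject of the clause headed by 'notified'; c-commands the reflexive within its binding domain — allowed (Principle A).
— Marcus: subject of the clause headed by 'said'; c-commands the reflexive but lies outside its binding domain — cannot bind it (Principle A).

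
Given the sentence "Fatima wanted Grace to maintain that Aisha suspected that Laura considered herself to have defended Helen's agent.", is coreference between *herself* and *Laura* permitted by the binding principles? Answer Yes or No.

*herself* is a reflexive; Principle A requires it to be bound within its binding domain — the clause headed by 'considered'.
— Laura: subject of the clause headed by 'considered'; c-commands the reflexive within its binding domain — allowed (Principle A).

Yes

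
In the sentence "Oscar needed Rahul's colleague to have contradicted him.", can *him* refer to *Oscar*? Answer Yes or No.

*him* is a pronoun; Principle B requires it to be free in its binding domain — the clause headed by 'contradicted'.
— Oscar: subject of the matrix clause; c-commands the pronoun but lies outside its binding domain — allowed.

Yes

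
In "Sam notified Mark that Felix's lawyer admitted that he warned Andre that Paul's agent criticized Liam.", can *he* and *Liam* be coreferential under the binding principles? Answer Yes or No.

*Liam* is an R-expression; Principle C requires it to be free (not bound by any c-commanding expression).
— he: subject of the clause headed by 'warned'; the pronoun c-commands the R-expression — coreference blocked (Principle C).

No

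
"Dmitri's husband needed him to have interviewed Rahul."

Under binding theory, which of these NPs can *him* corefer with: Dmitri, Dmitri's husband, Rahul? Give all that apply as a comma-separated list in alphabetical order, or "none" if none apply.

Dmitri

*him* is a pronoun; Principle B requires it to be free in its binding domain — the matrix clause.
— Dmitri: possessor inside the subject DP of the matrix clause; does not c-command the pronoun — Principle B does not apply; allowed.
— Dmitri's husband: subject of the matrix clause; c-commands the pronoun within its binding domain — blocked (Principle B).
— Rahul: object of the clause headed by 'interviewed'; is c-commanded by the pronoun; coreference would bind this R-expression — blocked (Principle C).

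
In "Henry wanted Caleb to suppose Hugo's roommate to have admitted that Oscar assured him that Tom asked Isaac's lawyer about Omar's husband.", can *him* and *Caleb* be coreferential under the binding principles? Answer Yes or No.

*Caleb* is an R-expression; Principle C requires it to be free (not bound by any c-commanding expression).
— him: object of the clause headed by 'assured'; the pronoun does not c-command the R-expression — coreference allowed.

Yes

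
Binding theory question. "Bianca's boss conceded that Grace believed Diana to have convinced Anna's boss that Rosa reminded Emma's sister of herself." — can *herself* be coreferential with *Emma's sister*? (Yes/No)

Yes

*herself* is a reflexive; Principle A requires it to be bound within its binding domain — the clause headed by 'reminded'.
— Emma's sister: object of the clause headed by 'reminded'; c-commands the reflexive within its binding domain — allowed (Principle A).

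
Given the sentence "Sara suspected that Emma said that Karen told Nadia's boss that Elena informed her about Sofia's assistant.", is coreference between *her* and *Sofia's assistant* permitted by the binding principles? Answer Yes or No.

*her* is a pronoun; Principle B requires it to be free in its binding domain — the clause headed by 'informed'.
— Sofia's assistant: second object of the clause headed by 'informed'; is c-commanded by the pronoun; coreference would bind this R-expression — blocked (Principle C).

No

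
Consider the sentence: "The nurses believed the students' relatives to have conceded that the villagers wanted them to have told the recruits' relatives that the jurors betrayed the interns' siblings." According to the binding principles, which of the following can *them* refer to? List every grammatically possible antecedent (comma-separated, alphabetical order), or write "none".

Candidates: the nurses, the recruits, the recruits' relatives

*them* is a pronoun; Principle B requires it to be free in its binding domain — the clause headed by 'wanted'.
— the nurses: subject of the matrix clause; c-commands the pronoun but lies outside its binding domain — allowed.
— the recruits: possessor inside the object DP of the clause headed by 'told'; is c-commanded by the pronoun; coreference would bind this R-expression — blocked (Principle C).
— the recruits' relatives: object of the clause headed by 'told'; is c-commanded by the pronoun; coreference would bind this R-expression — blocked (Principle C).

the nurses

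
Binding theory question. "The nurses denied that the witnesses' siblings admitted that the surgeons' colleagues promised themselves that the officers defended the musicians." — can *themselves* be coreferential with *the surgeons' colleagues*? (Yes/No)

Yes

*themselves* is a reflexive; Principle A requires it to be bound within its binding domain — the clause headed by 'promised'.
— the surgeons' colleagues: subject of the clause headed by 'promised'; c-commands the reflexive within its binding domain — allowed (Principle A).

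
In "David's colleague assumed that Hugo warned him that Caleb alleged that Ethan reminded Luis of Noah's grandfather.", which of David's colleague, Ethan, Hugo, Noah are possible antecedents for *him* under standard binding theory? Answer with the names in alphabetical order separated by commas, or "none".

*him* is a pronoun; Principle B requires it to be free in its binding domain — the clause headed by 'warned'.
— David's colleague: subject of the matrix clause; c-commands the pronoun but lies outside its binding domain — allowed.
— Ethan: subject of the clause headed by 'reminded'; is c-commanded by the pronoun; coreference would bind this R-expression — blocked (Principle C).
— Hugo: subject of the clause headed by 'warned'; c-commands the pronoun within its binding domain — blocked (Principle B).
— Noah: possessor inside the second object DP of the clause headed by 'reminded'; is c-commanded by the pronoun; coreference would bind this R-expression — blocked (Principle C).

David's colleague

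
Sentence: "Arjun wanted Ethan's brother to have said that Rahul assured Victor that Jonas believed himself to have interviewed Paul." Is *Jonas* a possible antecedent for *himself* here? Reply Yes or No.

*himself* is a reflexive; Principle A requires it to be bound within its binding domain — the clause headed by 'believed'.
— Jonas: subject of the clause headed by 'believed'; c-commands the reflexive within its binding domain — allowed (Principle A).

Yes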